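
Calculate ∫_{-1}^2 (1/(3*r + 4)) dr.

An antiderivative is F(r) = log(3*r + 4)/3.
Then F(2) - F(-1) = (log(10)/3) - (0) = log(10)/3.

log(10)/3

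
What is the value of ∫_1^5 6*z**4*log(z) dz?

Integrate by parts once (u = ln z, dv = 6*z**4 dz).
An antiderivative is F(z) = 6*z**5*(5*log(z) - 1)/25.
Then F(5) - F(1) = (-750 + 3750*log(5)) - (-6/25) = -18744/25 + 3750*log(5).

-18744/25 + 3750*log(5)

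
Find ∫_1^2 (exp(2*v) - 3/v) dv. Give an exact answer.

An antiderivative is F(v) = exp(2*v)/2 - 3*log(v).
Then F(2) - F(1) = (-log(8) + exp(4)/2) - (exp(2)/2) = -exp(2)/2 - log(8) + exp(4)/2.

-exp(2)/2 - log(8) + exp(4)/2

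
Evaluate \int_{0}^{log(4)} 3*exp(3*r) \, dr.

63

Let u = exp(r), so du = exp(r) dr. When r = 0, u = 1; when r = log(4), u = 4.
The integral becomes 3·∫ u**2 du from 1 to 4, with antiderivative u**3.
Back in r: F(r) = exp(3*r).
Then F(log(4)) - F(0) = (64) - (1) = 63.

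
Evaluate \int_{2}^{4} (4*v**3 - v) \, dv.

234

By the power rule, an antiderivative is F(v) = v**4 - v**2/2.
Then F(4) - F(2) = (248) - (14) = 234.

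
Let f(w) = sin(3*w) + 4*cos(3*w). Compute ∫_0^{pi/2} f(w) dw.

An antiderivative is F(w) = 4*sin(3*w)/3 - cos(3*w)/3.
Then F(pi/2) - F(0) = (-4/3) - (-1/3) = -1.

-1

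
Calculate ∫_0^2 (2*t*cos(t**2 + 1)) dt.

Let u = t**2 + 1, so du = 2*t dt. When t = 0, u = 1; when t = 2, u = 5.
The integral becomes ∫ cos(u) du from 1 to 5, with antiderivative sin(u).
Back in t: F(t) = sin(t**2 + 1).
Then F(2) - F(0) = (sin(5)) - (sin(1)) = sin(5) - sin(1).

sin(5) - sin(1)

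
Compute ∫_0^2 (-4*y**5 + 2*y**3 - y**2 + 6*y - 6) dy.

By the power rule, an antiderivative is F(y) = -2*y**6/3 + y**4/2 - y**3/3 + 3*y**2 - 6*y.
Then F(2) - F(0) = (-112/3) - (0) = -112/3.

-112/3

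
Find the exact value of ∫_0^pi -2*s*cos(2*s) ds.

Integrate by parts once (u = s, dv = -2*cos(2*s) ds).
An antiderivative is F(s) = -s*sin(2*s) - cos(2*s)/2.
Then F(pi) - F(0) = (-1/2) - (-1/2) = 0.

0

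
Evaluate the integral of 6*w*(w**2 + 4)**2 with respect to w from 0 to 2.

Let u = w**2 + 4, so du = 2*w dw. When w = 0, u = 4; when w = 2, u = 8.
The integral becomes 3·∫ u**2 du from 4 to 8, with antiderivative u**3.
Back in w: F(w) = (w**2 + 4)**3.
Then F(2) - F(0) = (512) - (64) = 448.

448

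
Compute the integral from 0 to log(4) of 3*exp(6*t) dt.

Let u = exp(t), so du = exp(t) dt. When t = 0, u = 1; when t = log(4), u = 4.
The integral becomes 3·∫ u**5 du from 1 to 4, with antiderivative u**6/2.
Back in t: F(t) = exp(6*t)/2.
Then F(log(4)) - F(0) = (2048) - (1/2) = 4095/2.

4095/2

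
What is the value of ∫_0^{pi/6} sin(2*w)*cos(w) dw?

2/3 - sqrt(3)/4

Use the identity sin(2*w)cos(w) = [sin(3*w) + sin(w)]/2.
An antiderivative is F(w) = -cos(w)/2 - cos(3*w)/6.
Then F(pi/6) - F(0) = (-sqrt(3)/4) - (-2/3) = 2/3 - sqrt(3)/4.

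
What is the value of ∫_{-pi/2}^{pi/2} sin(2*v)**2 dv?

pi/2

Use the identity sin^2(2*v) = (1 - cos(4*v))/2.
An antiderivative is F(v) = v/2 - sin(4*v)/8.
Then F(pi/2) - F(-pi/2) = (pi/4) - (-pi/4) = pi/2.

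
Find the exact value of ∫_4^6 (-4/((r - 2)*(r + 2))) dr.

Factor the denominator: r**2 - 4 = (r + 2)(r - 2).
Partial fractions: -4/((r - 2)*(r + 2)) = 1/(r + 2) - 1/(r - 2).
An antiderivative is F(r) = -log(r - 2) + log(r + 2).
Then F(6) - F(4) = (log(2)) - (log(3)) = log(2/3).

log(2/3)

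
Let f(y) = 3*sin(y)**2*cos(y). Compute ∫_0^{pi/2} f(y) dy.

1

Let u = sin(y), so du = cos(y) dy. When y = 0, u = 0; when y = pi/2, u = 1.
The integral becomes 3·∫ u**2 du from 0 to 1, with antiderivative u**3.
Back in y: F(y) = sin(y)**3.
Then F(pi/2) - F(0) = (1) - (0) = 1.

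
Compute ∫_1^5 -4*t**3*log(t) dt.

156 - 625*log(5)

Integrate by parts once (u = ln t, dv = -4*t**3 dt).
An antiderivative is F(t) = -t**4*(4*log(t) - 1)/4.
Then F(5) - F(1) = (625/4 - 625*log(5)) - (1/4) = 156 - 625*log(5).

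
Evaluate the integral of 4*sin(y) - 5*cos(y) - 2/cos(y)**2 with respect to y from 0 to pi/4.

An antiderivative is F(y) = -5*sin(y) - 4*cos(y) - 2*tan(y).
Then F(pi/4) - F(0) = (-9*sqrt(2)/2 - 2) - (-4) = 2 - 9*sqrt(2)/2.

2 - 9*sqrt(2)/2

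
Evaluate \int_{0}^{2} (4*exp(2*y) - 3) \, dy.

-8 + 2*exp(4)

An antiderivative is F(y) = 2*exp(2*y) - 3*y.
Then F(2) - F(0) = (-6 + 2*exp(4)) - (2) = -8 + 2*exp(4).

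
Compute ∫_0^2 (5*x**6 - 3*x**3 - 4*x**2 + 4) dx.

1612/21

By the power rule, an antiderivative is F(x) = 5*x**7/7 - 3*x**4/4 - 4*x**3/3 + 4*x.
Then F(2) - F(0) = (1612/21) - (0) = 1612/21.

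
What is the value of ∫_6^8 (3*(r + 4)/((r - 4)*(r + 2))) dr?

log(64/5)

Factor the denominator: r**2 - 2*r - 8 = (r + 2)(r - 4).
Partial fractions: 3*(r + 4)/((r - 4)*(r + 2)) = -1/(r + 2) + 4/(r - 4).
An antiderivative is F(r) = 4*log(r - 4) - log(r + 2).
Then F(8) - F(6) = (-log(5) + 7*log(2)) - (log(2)) = log(64/5).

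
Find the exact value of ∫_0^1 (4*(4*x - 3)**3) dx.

Let u = 4*x - 3, so du = 4 dx. When x = 0, u = -3; when x = 1, u = 1.
The integral becomes ∫ u**3 du from -3 to 1, with antiderivative u**4/4.
Back in x: F(x) = (4*x - 3)**4/4.
Then F(1) - F(0) = (1/4) - (81/4) = -20.

-20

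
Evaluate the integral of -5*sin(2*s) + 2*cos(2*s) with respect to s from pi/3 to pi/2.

-5/4 - sqrt(3)/2

An antiderivative is F(s) = sin(2*s) + 5*cos(2*s)/2.
Then F(pi/2) - F(pi/3) = (-5/2) - (-5/4 + sqrt(3)/2) = -5/4 - sqrt(3)/2.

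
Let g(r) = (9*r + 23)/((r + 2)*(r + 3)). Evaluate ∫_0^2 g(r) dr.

Factor the denominator: r**2 + 5*r + 6 = (r + 3)(r + 2).
Partial fractions: (9*r + 23)/((r + 2)*(r + 3)) = 4/(r + 3) + 5/(r + 2).
An antiderivative is F(r) = 5*log(r + 2) + 4*log(r + 3).
Then F(2) - F(0) = (4*log(5) + 10*log(2)) - (5*log(2) + 4*log(3)) = -4*log(3) + 5*log(2) + 4*log(5).

-4*log(3) + 5*log(2) + 4*log(5)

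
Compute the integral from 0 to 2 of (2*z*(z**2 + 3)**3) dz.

Let u = z**2 + 3, so du = 2*z dz. When z = 0, u = 3; when z = 2, u = 7.
The integral becomes ∫ u**3 du from 3 to 7, with antiderivative u**4/4.
Back in z: F(z) = (z**2 + 3)**4/4.
Then F(2) - F(0) = (2401/4) - (81/4) = 580.

580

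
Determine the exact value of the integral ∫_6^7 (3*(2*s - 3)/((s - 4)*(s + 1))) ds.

Factor the denominator: s**2 - 3*s - 4 = (s + 1)(s - 4).
Partial fractions: 3*(2*s - 3)/((s - 4)*(s + 1)) = 3/(s + 1) + 3/(s - 4).
An antiderivative is F(s) = 3*log(s - 4) + 3*log(s + 1).
Then F(7) - F(6) = (3*log(3) + 9*log(2)) - (3*log(2) + 3*log(7)) = -3*log(7) + 3*log(3) + 6*log(2).

-3*log(7) + 3*log(3) + 6*log(2)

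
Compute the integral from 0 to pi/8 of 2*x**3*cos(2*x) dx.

Integrate by parts 3 times (u = x^3, dv = 2*cos(2*x) dx).
An antiderivative is F(x) = x**3*sin(2*x) + 3*x**2*cos(2*x)/2 - 3*x*sin(2*x)/2 - 3*cos(2*x)/4.
Then F(pi/8) - F(0) = (sqrt(2)*(-384 - 96*pi + pi**3 + 12*pi**2)/1024) - (-3/4) = -3*sqrt(2)/8 - 3*sqrt(2)*pi/32 + sqrt(2)*pi**3/1024 + 3*sqrt(2)*pi**2/256 + 3/4.

-3*sqrt(2)/8 - 3*sqrt(2)*pi/32 + sqrt(2)*pi**3/1024 + 3*sqrt(2)*pi**2/256 + 3/4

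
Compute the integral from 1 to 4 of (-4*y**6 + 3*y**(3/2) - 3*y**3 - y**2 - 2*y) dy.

-1337247/140

By the power rule, an antiderivative is F(y) = -4*y**7/7 + 6*y**(5/2)/5 - 3*y**4/4 - y**3/3 - y**2.
Then F(4) - F(1) = (-1003088/105) - (-611/420) = -1337247/140.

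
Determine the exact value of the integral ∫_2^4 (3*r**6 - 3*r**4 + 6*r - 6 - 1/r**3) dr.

By the power rule, an antiderivative is F(r) = 3*r**7/7 - 3*r**5/5 + 3*r**2 - 6*r + 1/(2*r**2).
Then F(4) - F(2) = (7203107/1120) - (10019/280) = 7163031/1120.

7163031/1120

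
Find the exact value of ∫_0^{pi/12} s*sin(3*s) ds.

sqrt(2)*(4 - pi)/72

Integrate by parts once (u = s, dv = sin(3*s) ds).
An antiderivative is F(s) = -s*cos(3*s)/3 + sin(3*s)/9.
Then F(pi/12) - F(0) = (sqrt(2)*(4 - pi)/72) - (0) = sqrt(2)*(4 - pi)/72.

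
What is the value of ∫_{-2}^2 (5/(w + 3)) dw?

An antiderivative is F(w) = 5*log(w + 3).
Then F(2) - F(-2) = (5*log(5)) - (0) = 5*log(5).

5*log(5)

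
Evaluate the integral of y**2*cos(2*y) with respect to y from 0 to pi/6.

-sqrt(3)/8 + sqrt(3)*pi**2/144 + pi/24

Integrate by parts twice (u = y^2, dv = cos(2*y) dy).
An antiderivative is F(y) = y**2*sin(2*y)/2 + y*cos(2*y)/2 - sin(2*y)/4.
Then F(pi/6) - F(0) = (-sqrt(3)/8 + sqrt(3)*pi**2/144 + pi/24) - (0) = -sqrt(3)/8 + sqrt(3)*pi**2/144 + pi/24.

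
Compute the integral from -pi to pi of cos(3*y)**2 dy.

Use the identity cos^2(3*y) = (1 + cos(6*y))/2.
An antiderivative is F(y) = y/2 + sin(6*y)/12.
Then F(pi) - F(-pi) = (pi/2) - (-pi/2) = pi.

pi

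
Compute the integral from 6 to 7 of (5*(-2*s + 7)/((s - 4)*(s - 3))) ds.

-log(32)

Factor the denominator: s**2 - 7*s + 12 = (s - 3)(s - 4).
Partial fractions: 5*(-2*s + 7)/((s - 4)*(s - 3)) = -5/(s - 3) - 5/(s - 4).
An antiderivative is F(s) = -5*log(s - 4) - 5*log(s - 3).
Then F(7) - F(6) = (-10*log(2) - 5*log(3)) - (-5*log(3) - 5*log(2)) = -log(32).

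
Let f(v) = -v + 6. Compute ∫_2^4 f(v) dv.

6

By the power rule, an antiderivative is F(v) = -v**2/2 + 6*v.
Then F(4) - F(2) = (16) - (10) = 6.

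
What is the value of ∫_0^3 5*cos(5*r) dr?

sin(15)

Let u = 5*r, so du = 5 dr. When r = 0, u = 0; when r = 3, u = 15.
The integral becomes ∫ cos(u) du from 0 to 15, with antiderivative sin(u).
Back in r: F(r) = sin(5*r).
Then F(3) - F(0) = (sin(15)) - (0) = sin(15).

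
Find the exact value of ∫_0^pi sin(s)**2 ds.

pi/2

Use the identity sin^2(s) = (1 - cos(2*s))/2.
An antiderivative is F(s) = s/2 - sin(2*s)/4.
Then F(pi) - F(0) = (pi/2) - (0) = pi/2.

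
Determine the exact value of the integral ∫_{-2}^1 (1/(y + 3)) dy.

An antiderivative is F(y) = log(y + 3).
Then F(1) - F(-2) = (log(4)) - (0) = log(4).

log(4)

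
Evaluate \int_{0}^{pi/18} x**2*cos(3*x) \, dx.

-1/27 + pi**2/1944 + sqrt(3)*pi/162

Integrate by parts twice (u = x^2, dv = cos(3*x) dx).
An antiderivative is F(x) = x**2*sin(3*x)/3 + 2*x*cos(3*x)/9 - 2*sin(3*x)/27.
Then F(pi/18) - F(0) = (-1/27 + pi**2/1944 + sqrt(3)*pi/162) - (0) = -1/27 + pi**2/1944 + sqrt(3)*pi/162.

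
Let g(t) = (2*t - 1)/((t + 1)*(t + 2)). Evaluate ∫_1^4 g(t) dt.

-3*log(5) + 8*log(2)

Factor the denominator: t**2 + 3*t + 2 = (t + 2)(t + 1).
Partial fractions: (2*t - 1)/((t + 1)*(t + 2)) = 5/(t + 2) - 3/(t + 1).
An antiderivative is F(t) = -3*log(t + 1) + 5*log(t + 2).
Then F(4) - F(1) = (-3*log(5) + 5*log(2) + 5*log(3)) - (-3*log(2) + 5*log(3)) = -3*log(5) + 8*log(2).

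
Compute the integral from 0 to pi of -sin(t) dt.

-2

An antiderivative is F(t) = cos(t).
Then F(pi) - F(0) = (-1) - (1) = -2.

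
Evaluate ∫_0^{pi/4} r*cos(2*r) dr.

-1/4 + pi/8

Integrate by parts once (u = r, dv = cos(2*r) dr).
An antiderivative is F(r) = r*sin(2*r)/2 + cos(2*r)/4.
Then F(pi/4) - F(0) = (pi/8) - (1/4) = -1/4 + pi/8.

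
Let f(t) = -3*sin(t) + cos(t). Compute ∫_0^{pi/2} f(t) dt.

-2

An antiderivative is F(t) = sin(t) + 3*cos(t).
Then F(pi/2) - F(0) = (1) - (3) = -2.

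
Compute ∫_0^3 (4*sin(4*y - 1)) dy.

Let u = 4*y - 1, so du = 4 dy. When y = 0, u = -1; when y = 3, u = 11.
The integral becomes ∫ sin(u) du from -1 to 11, with antiderivative -cos(u).
Back in y: F(y) = -cos(4*y - 1).
Then F(3) - F(0) = (-cos(11)) - (-cos(1)) = -cos(11) + cos(1).

-cos(11) + cos(1)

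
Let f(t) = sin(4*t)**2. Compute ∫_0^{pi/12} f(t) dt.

-sqrt(3)/32 + pi/24

Use the identity sin^2(4*t) = (1 - cos(8*t))/2.
An antiderivative is F(t) = t/2 - sin(8*t)/16.
Then F(pi/12) - F(0) = (-sqrt(3)/32 + pi/24) - (0) = -sqrt(3)/32 + pi/24.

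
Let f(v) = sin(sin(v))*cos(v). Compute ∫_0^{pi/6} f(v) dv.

Let u = sin(v), so du = cos(v) dv. When v = 0, u = 0; when v = pi/6, u = 1/2.
The integral becomes ∫ sin(u) du from 0 to 1/2, with antiderivative -cos(u).
Back in v: F(v) = -cos(sin(v)).
Then F(pi/6) - F(0) = (-cos(1/2)) - (-1) = 1 - cos(1/2).

1 - cos(1/2)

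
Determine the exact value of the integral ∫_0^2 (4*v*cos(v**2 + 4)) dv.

Let u = v**2 + 4, so du = 2*v dv. When v = 0, u = 4; when v = 2, u = 8.
The integral becomes 2·∫ cos(u) du from 4 to 8, with antiderivative 2*sin(u).
Back in v: F(v) = 2*sin(v**2 + 4).
Then F(2) - F(0) = (2*sin(8)) - (2*sin(4)) = -2*sin(4) + 2*sin(8).

-2*sin(4) + 2*sin(8)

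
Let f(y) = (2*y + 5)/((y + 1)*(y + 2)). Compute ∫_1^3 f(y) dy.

Factor the denominator: y**2 + 3*y + 2 = (y + 2)(y + 1).
Partial fractions: (2*y + 5)/((y + 1)*(y + 2)) = -1/(y + 2) + 3/(y + 1).
An antiderivative is F(y) = 3*log(y + 1) - log(y + 2).
Then F(3) - F(1) = (log(64/5)) - (log(8/3)) = log(24/5).

log(24/5)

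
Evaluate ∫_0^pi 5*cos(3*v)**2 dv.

5*pi/2

Use the identity cos^2(3*v) = (1 + cos(6*v))/2.
An antiderivative is F(v) = 5*v/2 + 5*sin(6*v)/12.
Then F(pi) - F(0) = (5*pi/2) - (0) = 5*pi/2.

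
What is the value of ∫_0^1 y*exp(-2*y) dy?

Integrate by parts once (u = y, dv = exp(-2*y) dy).
An antiderivative is F(y) = (-2*y - 1)*exp(-2*y)/4.
Then F(1) - F(0) = (-3*exp(-2)/4) - (-1/4) = (-3 + exp(2))*exp(-2)/4.

(-3 + exp(2))*exp(-2)/4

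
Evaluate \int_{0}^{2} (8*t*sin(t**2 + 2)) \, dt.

-4*cos(6) + 4*cos(2)

Let u = t**2 + 2, so du = 2*t dt. When t = 0, u = 2; when t = 2, u = 6.
The integral becomes 4·∫ sin(u) du from 2 to 6, with antiderivative -4*cos(u).
Back in t: F(t) = -4*cos(t**2 + 2).
Then F(2) - F(0) = (-4*cos(6)) - (-4*cos(2)) = -4*cos(6) + 4*cos(2).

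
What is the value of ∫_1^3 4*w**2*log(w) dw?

Integrate by parts once (u = ln w, dv = 4*w**2 dw).
An antiderivative is F(w) = 4*w**3*(3*log(w) - 1)/9.
Then F(3) - F(1) = (-12 + 36*log(3)) - (-4/9) = -104/9 + 36*log(3).

-104/9 + 36*log(3)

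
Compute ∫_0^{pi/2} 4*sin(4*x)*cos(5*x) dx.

Use the identity sin(4*x)cos(5*x) = [sin(9*x) + sin(-x)]/2.
An antiderivative is F(x) = 2*cos(x) - 2*cos(9*x)/9.
Then F(pi/2) - F(0) = (0) - (16/9) = -16/9.

-16/9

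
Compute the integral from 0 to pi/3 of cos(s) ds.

An antiderivative is F(s) = sin(s).
Then F(pi/3) - F(0) = (sqrt(3)/2) - (0) = sqrt(3)/2.

sqrt(3)/2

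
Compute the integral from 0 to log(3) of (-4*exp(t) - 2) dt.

An antiderivative is F(t) = -2*t - 4*exp(t).
Then F(log(3)) - F(0) = (-12 - 2*log(3)) - (-4) = -8 - 2*log(3).

-8 - 2*log(3)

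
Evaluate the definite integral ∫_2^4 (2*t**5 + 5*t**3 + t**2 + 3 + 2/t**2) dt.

By the power rule, an antiderivative is F(t) = t**6/3 + 5*t**4/4 + t**3/3 + 3*t - 2/t.
Then F(4) - F(2) = (10309/6) - (49) = 10015/6.

10015/6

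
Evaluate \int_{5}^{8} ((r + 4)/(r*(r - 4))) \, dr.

log(10)

Factor the denominator: r**2 - 4*r = r(r - 4).
Partial fractions: (r + 4)/(r*(r - 4)) = -1/r + 2/(r - 4).
An antiderivative is F(r) = -log(r) + 2*log(r - 4).
Then F(8) - F(5) = (log(2)) - (-log(5)) = log(10).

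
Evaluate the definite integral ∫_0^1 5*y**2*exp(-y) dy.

Integrate by parts twice (u = y^2, dv = 5*exp(-y) dy).
An antiderivative is F(y) = (-5*y**2 - 10*y - 10)*exp(-y).
Then F(1) - F(0) = (-25*exp(-1)) - (-10) = 10 - 25*exp(-1).

10 - 25*exp(-1)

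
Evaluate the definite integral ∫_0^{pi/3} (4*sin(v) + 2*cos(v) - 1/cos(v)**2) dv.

2

An antiderivative is F(v) = 2*sin(v) - 4*cos(v) - tan(v).
Then F(pi/3) - F(0) = (-2) - (-4) = 2.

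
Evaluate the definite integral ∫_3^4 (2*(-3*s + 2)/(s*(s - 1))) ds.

Factor the denominator: s**2 - s = s(s - 1).
Partial fractions: 2*(-3*s + 2)/(s*(s - 1)) = -4/s - 2/(s - 1).
An antiderivative is F(s) = -4*log(s) - 2*log(s - 1).
Then F(4) - F(3) = (-8*log(2) - 2*log(3)) - (-4*log(3) - 2*log(2)) = log(9/64).

log(9/64)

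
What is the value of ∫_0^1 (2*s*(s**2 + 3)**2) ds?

37/3

Let u = s**2 + 3, so du = 2*s ds. When s = 0, u = 3; when s = 1, u = 4.
The integral becomes ∫ u**2 du from 3 to 4, with antiderivative u**3/3.
Back in s: F(s) = (s**2 + 3)**3/3.
Then F(1) - F(0) = (64/3) - (9) = 37/3.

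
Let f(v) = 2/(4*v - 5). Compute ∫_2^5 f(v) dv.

log(5)/2

An antiderivative is F(v) = log(4*v - 5)/2.
Then F(5) - F(2) = (log(15)/2) - (log(3)/2) = log(5)/2.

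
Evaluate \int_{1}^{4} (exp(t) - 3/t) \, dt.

An antiderivative is F(t) = exp(t) - 3*log(t).
Then F(4) - F(1) = (-log(64) + exp(4)) - (exp(1)) = -log(64) - exp(1) + exp(4).

-log(64) - exp(1) + exp(4)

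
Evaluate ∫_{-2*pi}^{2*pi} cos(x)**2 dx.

2*pi

Use the identity cos^2(x) = (1 + cos(2*x))/2.
An antiderivative is F(x) = x/2 + sin(2*x)/4.
Then F(2*pi) - F(-2*pi) = (pi) - (-pi) = 2*pi.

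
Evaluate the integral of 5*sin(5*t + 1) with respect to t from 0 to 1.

Let u = 5*t + 1, so du = 5 dt. When t = 0, u = 1; when t = 1, u = 6.
The integral becomes ∫ sin(u) du from 1 to 6, with antiderivative -cos(u).
Back in t: F(t) = -cos(5*t + 1).
Then F(1) - F(0) = (-cos(6)) - (-cos(1)) = -cos(6) + cos(1).

-cos(6) + cos(1)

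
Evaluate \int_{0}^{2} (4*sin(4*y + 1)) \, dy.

cos(1) - cos(9)

Let u = 4*y + 1, so du = 4 dy. When y = 0, u = 1; when y = 2, u = 9.
The integral becomes ∫ sin(u) du from 1 to 9, with antiderivative -cos(u).
Back in y: F(y) = -cos(4*y + 1).
Then F(2) - F(0) = (-cos(9)) - (-cos(1)) = cos(1) - cos(9).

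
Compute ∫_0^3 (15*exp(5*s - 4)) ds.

Let u = 5*s - 4, so du = 5 ds. When s = 0, u = -4; when s = 3, u = 11.
The integral becomes 3·∫ exp(u) du from -4 to 11, with antiderivative 3*exp(u).
Back in s: F(s) = 3*exp(5*s - 4).
Then F(3) - F(0) = (3*exp(11)) - (3*exp(-4)) = -(3 - 3*exp(15))*exp(-4).

-(3 - 3*exp(15))*exp(-4)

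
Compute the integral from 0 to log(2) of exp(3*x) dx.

7/3

Let u = exp(x), so du = exp(x) dx. When x = 0, u = 1; when x = log(2), u = 2.
The integral becomes ∫ u**2 du from 1 to 2, with antiderivative u**3/3.
Back in x: F(x) = exp(3*x)/3.
Then F(log(2)) - F(0) = (8/3) - (1/3) = 7/3.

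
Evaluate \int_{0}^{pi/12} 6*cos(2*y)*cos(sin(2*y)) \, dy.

3*sin(1/2)

Let u = sin(2*y), so du = 2*cos(2*y) dy. When y = 0, u = 0; when y = pi/12, u = 1/2.
The integral becomes 3·∫ cos(u) du from 0 to 1/2, with antiderivative 3*sin(u).
Back in y: F(y) = 3*sin(sin(2*y)).
Then F(pi/12) - F(0) = (3*sin(1/2)) - (0) = 3*sin(1/2).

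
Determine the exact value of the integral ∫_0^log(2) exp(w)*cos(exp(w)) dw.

Let u = exp(w), so du = exp(w) dw. When w = 0, u = 1; when w = log(2), u = 2.
The integral becomes ∫ cos(u) du from 1 to 2, with antiderivative sin(u).
Back in w: F(w) = sin(exp(w)).
Then F(log(2)) - F(0) = (sin(2)) - (sin(1)) = -sin(1) + sin(2).

-sin(1) + sin(2)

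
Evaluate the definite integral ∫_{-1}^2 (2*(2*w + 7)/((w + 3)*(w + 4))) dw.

Factor the denominator: w**2 + 7*w + 12 = (w + 4)(w + 3).
Partial fractions: 2*(2*w + 7)/((w + 3)*(w + 4)) = 2/(w + 4) + 2/(w + 3).
An antiderivative is F(w) = 2*log(w + 3) + 2*log(w + 4).
Then F(2) - F(-1) = (2*log(2) + 2*log(3) + 2*log(5)) - (log(36)) = log(25).

log(25)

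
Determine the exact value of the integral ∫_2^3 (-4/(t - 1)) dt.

An antiderivative is F(t) = -4*log(t - 1).
Then F(3) - F(2) = (-log(16)) - (0) = -log(16).

-log(16)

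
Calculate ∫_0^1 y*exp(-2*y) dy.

(-3 + exp(2))*exp(-2)/4

Integrate by parts once (u = y, dv = exp(-2*y) dy).
An antiderivative is F(y) = (-2*y - 1)*exp(-2*y)/4.
Then F(1) - F(0) = (-3*exp(-2)/4) - (-1/4) = (-3 + exp(2))*exp(-2)/4.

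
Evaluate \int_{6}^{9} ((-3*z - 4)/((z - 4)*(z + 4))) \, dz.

log(8/65)

Factor the denominator: z**2 - 16 = (z + 4)(z - 4).
Partial fractions: (-3*z - 4)/((z - 4)*(z + 4)) = -1/(z + 4) - 2/(z - 4).
An antiderivative is F(z) = -2*log(z - 4) - log(z + 4).
Then F(9) - F(6) = (-2*log(5) - log(13)) - (-log(40)) = log(8/65).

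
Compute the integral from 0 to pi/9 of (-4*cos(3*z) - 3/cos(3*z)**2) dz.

-5*sqrt(3)/3

An antiderivative is F(z) = -4*sin(3*z)/3 - tan(3*z).
Then F(pi/9) - F(0) = (-5*sqrt(3)/3) - (0) = -5*sqrt(3)/3.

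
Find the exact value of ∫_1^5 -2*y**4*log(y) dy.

Integrate by parts once (u = ln y, dv = -2*y**4 dy).
An antiderivative is F(y) = -2*y**5*(5*log(y) - 1)/25.
Then F(5) - F(1) = (250 - 1250*log(5)) - (2/25) = 6248/25 - 1250*log(5).

6248/25 - 1250*log(5)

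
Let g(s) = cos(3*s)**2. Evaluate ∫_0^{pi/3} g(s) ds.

pi/6

Use the identity cos^2(3*s) = (1 + cos(6*s))/2.
An antiderivative is F(s) = s/2 + sin(6*s)/12.
Then F(pi/3) - F(0) = (pi/6) - (0) = pi/6.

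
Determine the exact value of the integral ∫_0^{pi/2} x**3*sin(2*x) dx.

Integrate by parts 3 times (u = x^3, dv = sin(2*x) dx).
An antiderivative is F(x) = -x**3*cos(2*x)/2 + 3*x**2*sin(2*x)/4 + 3*x*cos(2*x)/4 - 3*sin(2*x)/8.
Then F(pi/2) - F(0) = (pi*(-6 + pi**2)/16) - (0) = pi*(-6 + pi**2)/16.

pi*(-6 + pi**2)/16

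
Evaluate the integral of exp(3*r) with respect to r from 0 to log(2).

Let u = exp(r), so du = exp(r) dr. When r = 0, u = 1; when r = log(2), u = 2.
The integral becomes ∫ u**2 du from 1 to 2, with antiderivative u**3/3.
Back in r: F(r) = exp(3*r)/3.
Then F(log(2)) - F(0) = (8/3) - (1/3) = 7/3.

7/3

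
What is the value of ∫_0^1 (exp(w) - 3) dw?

-4 + E

An antiderivative is F(w) = -3*w + exp(w).
Then F(1) - F(0) = (-3 + E) - (1) = -4 + E.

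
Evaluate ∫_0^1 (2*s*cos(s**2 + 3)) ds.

sin(4) - sin(3)

Let u = s**2 + 3, so du = 2*s ds. When s = 0, u = 3; when s = 1, u = 4.
The integral becomes ∫ cos(u) du from 3 to 4, with antiderivative sin(u).
Back in s: F(s) = sin(s**2 + 3).
Then F(1) - F(0) = (sin(4)) - (sin(3)) = sin(4) - sin(3).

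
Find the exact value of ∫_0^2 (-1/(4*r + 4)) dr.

An antiderivative is F(r) = -log(4*r + 4)/4.
Then F(2) - F(0) = (-log(12)/4) - (-log(2)/2) = -log(3)/4.

-log(3)/4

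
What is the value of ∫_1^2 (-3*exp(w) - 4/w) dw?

An antiderivative is F(w) = -3*exp(w) - 4*log(w).
Then F(2) - F(1) = (-3*exp(2) - log(16)) - (-3*exp(1)) = -3*exp(2) - log(16) + 3*exp(1).

-3*exp(2) - log(16) + 3*exp(1)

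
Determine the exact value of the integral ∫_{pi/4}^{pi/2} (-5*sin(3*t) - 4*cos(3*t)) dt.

4/3 + 3*sqrt(2)/2

An antiderivative is F(t) = -4*sin(3*t)/3 + 5*cos(3*t)/3.
Then F(pi/2) - F(pi/4) = (4/3) - (-3*sqrt(2)/2) = 4/3 + 3*sqrt(2)/2.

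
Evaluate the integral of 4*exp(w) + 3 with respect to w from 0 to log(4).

6*log(2) + 12

An antiderivative is F(w) = 3*w + 4*exp(w).
Then F(log(4)) - F(0) = (log(64) + 16) - (4) = 6*log(2) + 12.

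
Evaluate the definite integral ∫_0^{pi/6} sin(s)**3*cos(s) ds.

Let u = sin(s), so du = cos(s) ds. When s = 0, u = 0; when s = pi/6, u = 1/2.
The integral becomes ∫ u**3 du from 0 to 1/2, with antiderivative u**4/4.
Back in s: F(s) = sin(s)**4/4.
Then F(pi/6) - F(0) = (1/64) - (0) = 1/64.

1/64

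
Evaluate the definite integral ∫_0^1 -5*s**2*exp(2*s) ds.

5/4 - 5*exp(2)/4

Integrate by parts twice (u = s^2, dv = -5*exp(2*s) ds).
An antiderivative is F(s) = (-10*s**2 + 10*s - 5)*exp(2*s)/4.
Then F(1) - F(0) = (-5*exp(2)/4) - (-5/4) = 5/4 - 5*exp(2)/4.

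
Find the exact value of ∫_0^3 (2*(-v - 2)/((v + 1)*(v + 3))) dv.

-log(8)

Factor the denominator: v**2 + 4*v + 3 = (v + 3)(v + 1).
Partial fractions: 2*(-v - 2)/((v + 1)*(v + 3)) = -1/(v + 3) - 1/(v + 1).
An antiderivative is F(v) = -log(v + 1) - log(v + 3).
Then F(3) - F(0) = (-log(24)) - (-log(3)) = -log(8).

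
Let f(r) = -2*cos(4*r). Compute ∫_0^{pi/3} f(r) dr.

An antiderivative is F(r) = -sin(4*r)/2.
Then F(pi/3) - F(0) = (sqrt(3)/4) - (0) = sqrt(3)/4.

sqrt(3)/4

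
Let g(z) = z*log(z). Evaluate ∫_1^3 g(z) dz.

Integrate by parts once (u = ln z, dv = z dz).
An antiderivative is F(z) = z**2*(2*log(z) - 1)/4.
Then F(3) - F(1) = (-9/4 + 9*log(3)/2) - (-1/4) = -2 + 9*log(3)/2.

-2 + 9*log(3)/2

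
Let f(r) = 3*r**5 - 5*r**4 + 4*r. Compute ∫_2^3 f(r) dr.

263/2

By the power rule, an antiderivative is F(r) = r**6/2 - r**5 + 2*r**2.
Then F(3) - F(2) = (279/2) - (8) = 263/2.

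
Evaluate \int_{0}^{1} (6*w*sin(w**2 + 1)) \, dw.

-3*cos(2) + 3*cos(1)

Let u = w**2 + 1, so du = 2*w dw. When w = 0, u = 1; when w = 1, u = 2.
The integral becomes 3·∫ sin(u) du from 1 to 2, with antiderivative -3*cos(u).
Back in w: F(w) = -3*cos(w**2 + 1).
Then F(1) - F(0) = (-3*cos(2)) - (-3*cos(1)) = -3*cos(2) + 3*cos(1).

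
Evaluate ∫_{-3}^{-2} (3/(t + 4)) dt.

An antiderivative is F(t) = 3*log(t + 4).
Then F(-2) - F(-3) = (log(8)) - (0) = log(8).

log(8)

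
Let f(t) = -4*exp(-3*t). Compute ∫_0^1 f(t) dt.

-4/3 + 4*exp(-3)/3

An antiderivative is F(t) = 4*exp(-3*t)/3.
Then F(1) - F(0) = (4*exp(-3)/3) - (4/3) = -4/3 + 4*exp(-3)/3.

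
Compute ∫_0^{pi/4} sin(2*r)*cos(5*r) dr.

-5*sqrt(2)/42 - 2/21

Use the identity sin(2*r)cos(5*r) = [sin(7*r) + sin(-3*r)]/2.
An antiderivative is F(r) = cos(3*r)/6 - cos(7*r)/14.
Then F(pi/4) - F(0) = (-5*sqrt(2)/42) - (2/21) = -5*sqrt(2)/42 - 2/21.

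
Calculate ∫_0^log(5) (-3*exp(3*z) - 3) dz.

-124 - 3*log(5)

An antiderivative is F(z) = -exp(3*z) - 3*z.
Then F(log(5)) - F(0) = (-125 - 3*log(5)) - (-1) = -124 - 3*log(5).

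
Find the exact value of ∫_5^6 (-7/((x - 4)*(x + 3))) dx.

Factor the denominator: x**2 - x - 12 = (x + 3)(x - 4).
Partial fractions: -7/((x - 4)*(x + 3)) = 1/(x + 3) - 1/(x - 4).
An antiderivative is F(x) = -log(x - 4) + log(x + 3).
Then F(6) - F(5) = (log(9/2)) - (log(8)) = log(9/16).

log(9/16)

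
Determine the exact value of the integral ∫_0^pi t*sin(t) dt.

pi

Integrate by parts once (u = t, dv = sin(t) dt).
An antiderivative is F(t) = -t*cos(t) + sin(t).
Then F(pi) - F(0) = (pi) - (0) = pi.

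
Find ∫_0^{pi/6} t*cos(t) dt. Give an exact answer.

Integrate by parts once (u = t, dv = cos(t) dt).
An antiderivative is F(t) = t*sin(t) + cos(t).
Then F(pi/6) - F(0) = (pi/12 + sqrt(3)/2) - (1) = -1 + pi/12 + sqrt(3)/2.

-1 + pi/12 + sqrt(3)/2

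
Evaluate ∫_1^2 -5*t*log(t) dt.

Integrate by parts once (u = ln t, dv = -5*t dt).
An antiderivative is F(t) = -5*t**2*(2*log(t) - 1)/4.
Then F(2) - F(1) = (5 - 10*log(2)) - (5/4) = 15/4 - 10*log(2).

15/4 - 10*log(2)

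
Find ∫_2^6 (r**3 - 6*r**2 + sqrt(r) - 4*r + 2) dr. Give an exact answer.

By the power rule, an antiderivative is F(r) = r**4/4 + 2*r**(3/2)/3 - 2*r**3 - 2*r**2 + 2*r.
Then F(6) - F(2) = (-168 + 4*sqrt(6)) - (-16 + 4*sqrt(2)/3) = -152 - 4*sqrt(2)/3 + 4*sqrt(6).

-152 - 4*sqrt(2)/3 + 4*sqrt(6)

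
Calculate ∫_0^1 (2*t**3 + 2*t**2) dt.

By the power rule, an antiderivative is F(t) = t**4/2 + 2*t**3/3.
Then F(1) - F(0) = (7/6) - (0) = 7/6.

7/6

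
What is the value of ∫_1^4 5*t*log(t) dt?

Integrate by parts once (u = ln t, dv = 5*t dt).
An antiderivative is F(t) = 5*t**2*(2*log(t) - 1)/4.
Then F(4) - F(1) = (-20 + 80*log(2)) - (-5/4) = -75/4 + 80*log(2).

-75/4 + 80*log(2)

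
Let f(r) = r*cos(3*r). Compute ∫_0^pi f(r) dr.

Integrate by parts once (u = r, dv = cos(3*r) dr).
An antiderivative is F(r) = r*sin(3*r)/3 + cos(3*r)/9.
Then F(pi) - F(0) = (-1/9) - (1/9) = -2/9.

-2/9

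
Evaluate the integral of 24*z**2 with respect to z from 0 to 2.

64

Let u = 2*z, so du = 2 dz. When z = 0, u = 0; when z = 2, u = 4.
The integral becomes 3·∫ u**2 du from 0 to 4, with antiderivative u**3.
Back in z: F(z) = 8*z**3.
Then F(2) - F(0) = (64) - (0) = 64.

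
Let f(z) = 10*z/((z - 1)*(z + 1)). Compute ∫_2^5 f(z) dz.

Factor the denominator: z**2 - 1 = (z + 1)(z - 1).
Partial fractions: 10*z/((z - 1)*(z + 1)) = 5/(z + 1) + 5/(z - 1).
An antiderivative is F(z) = 5*log(z - 1) + 5*log(z + 1).
Then F(5) - F(2) = (5*log(3) + 15*log(2)) - (5*log(3)) = 15*log(2).

15*log(2)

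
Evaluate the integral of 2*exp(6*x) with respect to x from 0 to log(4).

1365

Let u = exp(x), so du = exp(x) dx. When x = 0, u = 1; when x = log(4), u = 4.
The integral becomes 2·∫ u**5 du from 1 to 4, with antiderivative u**6/3.
Back in x: F(x) = exp(6*x)/3.
Then F(log(4)) - F(0) = (4096/3) - (1/3) = 1365.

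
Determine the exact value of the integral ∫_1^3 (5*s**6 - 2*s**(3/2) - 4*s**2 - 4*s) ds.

By the power rule, an antiderivative is F(s) = 5*s**7/7 - 4*s**(5/2)/5 - 4*s**3/3 - 2*s**2.
Then F(3) - F(1) = (10557/7 - 36*sqrt(3)/5) - (-359/105) = 158714/105 - 36*sqrt(3)/5.

158714/105 - 36*sqrt(3)/5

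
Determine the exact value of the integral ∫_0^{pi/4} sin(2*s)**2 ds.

pi/8

Use the identity sin^2(2*s) = (1 - cos(4*s))/2.
An antiderivative is F(s) = s/2 - sin(4*s)/8.
Then F(pi/4) - F(0) = (pi/8) - (0) = pi/8.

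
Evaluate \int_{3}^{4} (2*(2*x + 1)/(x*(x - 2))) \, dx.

log(24)

Factor the denominator: x**2 - 2*x = x(x - 2).
Partial fractions: 2*(2*x + 1)/(x*(x - 2)) = -1/x + 5/(x - 2).
An antiderivative is F(x) = -log(x) + 5*log(x - 2).
Then F(4) - F(3) = (log(8)) - (-log(3)) = log(24).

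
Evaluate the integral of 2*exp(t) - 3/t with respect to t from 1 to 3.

An antiderivative is F(t) = 2*exp(t) - 3*log(t).
Then F(3) - F(1) = (-log(27) + 2*exp(3)) - (2*exp(1)) = -2*exp(1) - log(27) + 2*exp(3).

-2*exp(1) - log(27) + 2*exp(3)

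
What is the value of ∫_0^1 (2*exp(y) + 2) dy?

2*E

An antiderivative is F(y) = 2*y + 2*exp(y).
Then F(1) - F(0) = (2 + 2*E) - (2) = 2*E.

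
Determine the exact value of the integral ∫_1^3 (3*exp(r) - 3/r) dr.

-3*exp(1) - 3*log(3) + 3*exp(3)

An antiderivative is F(r) = 3*exp(r) - 3*log(r).
Then F(3) - F(1) = (-3*log(3) + 3*exp(3)) - (3*exp(1)) = -3*exp(1) - 3*log(3) + 3*exp(3).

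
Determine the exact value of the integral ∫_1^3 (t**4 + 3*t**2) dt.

By the power rule, an antiderivative is F(t) = t**5/5 + t**3.
Then F(3) - F(1) = (378/5) - (6/5) = 372/5.

372/5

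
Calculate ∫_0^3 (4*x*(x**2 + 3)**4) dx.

Let u = x**2 + 3, so du = 2*x dx. When x = 0, u = 3; when x = 3, u = 12.
The integral becomes 2·∫ u**4 du from 3 to 12, with antiderivative 2*u**5/5.
Back in x: F(x) = 2*(x**2 + 3)**5/5.
Then F(3) - F(0) = (497664/5) - (486/5) = 497178/5.

497178/5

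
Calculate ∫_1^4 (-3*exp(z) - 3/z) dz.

An antiderivative is F(z) = -3*exp(z) - 3*log(z).
Then F(4) - F(1) = (-3*exp(4) - 3*log(4)) - (-3*exp(1)) = -3*exp(4) - 3*log(4) + 3*exp(1).

-3*exp(4) - 3*log(4) + 3*exp(1)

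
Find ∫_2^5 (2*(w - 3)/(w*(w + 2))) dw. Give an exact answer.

-7*log(2) - 3*log(5) + 5*log(7)

Factor the denominator: w**2 + 2*w = (w + 2)w.
Partial fractions: 2*(w - 3)/(w*(w + 2)) = 5/(w + 2) - 3/w.
An antiderivative is F(w) = -3*log(w) + 5*log(w + 2).
Then F(5) - F(2) = (-3*log(5) + 5*log(7)) - (7*log(2)) = -7*log(2) - 3*log(5) + 5*log(7).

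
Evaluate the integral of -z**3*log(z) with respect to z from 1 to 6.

Integrate by parts once (u = ln z, dv = -z**3 dz).
An antiderivative is F(z) = -z**4*(4*log(z) - 1)/16.
Then F(6) - F(1) = (-324*log(3) - 324*log(2) + 81) - (1/16) = -324*log(3) - 324*log(2) + 1295/16.

-324*log(3) - 324*log(2) + 1295/16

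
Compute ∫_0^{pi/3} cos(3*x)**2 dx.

pi/6

Use the identity cos^2(3*x) = (1 + cos(6*x))/2.
An antiderivative is F(x) = x/2 + sin(6*x)/12.
Then F(pi/3) - F(0) = (pi/6) - (0) = pi/6.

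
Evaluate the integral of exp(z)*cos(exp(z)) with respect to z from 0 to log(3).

Let u = exp(z), so du = exp(z) dz. When z = 0, u = 1; when z = log(3), u = 3.
The integral becomes ∫ cos(u) du from 1 to 3, with antiderivative sin(u).
Back in z: F(z) = sin(exp(z)).
Then F(log(3)) - F(0) = (sin(3)) - (sin(1)) = -sin(1) + sin(3).

-sin(1) + sin(3)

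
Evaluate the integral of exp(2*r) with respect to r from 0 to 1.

An antiderivative is F(r) = exp(2*r)/2.
Then F(1) - F(0) = (exp(2)/2) - (1/2) = -1/2 + exp(2)/2.

-1/2 + exp(2)/2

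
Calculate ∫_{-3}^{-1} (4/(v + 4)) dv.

An antiderivative is F(v) = 4*log(v + 4).
Then F(-1) - F(-3) = (log(81)) - (0) = log(81).

log(81)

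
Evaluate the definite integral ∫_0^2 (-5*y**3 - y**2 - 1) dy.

-74/3

By the power rule, an antiderivative is F(y) = -5*y**4/4 - y**3/3 - y.
Then F(2) - F(0) = (-74/3) - (0) = -74/3.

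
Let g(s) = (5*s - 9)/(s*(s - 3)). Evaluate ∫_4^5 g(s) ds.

Factor the denominator: s**2 - 3*s = s(s - 3).
Partial fractions: (5*s - 9)/(s*(s - 3)) = 3/s + 2/(s - 3).
An antiderivative is F(s) = 3*log(s) + 2*log(s - 3).
Then F(5) - F(4) = (2*log(2) + 3*log(5)) - (log(64)) = -4*log(2) + 3*log(5).

-4*log(2) + 3*log(5)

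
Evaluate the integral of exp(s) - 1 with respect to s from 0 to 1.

-2 + E

An antiderivative is F(s) = -s + exp(s).
Then F(1) - F(0) = (-1 + E) - (1) = -2 + E.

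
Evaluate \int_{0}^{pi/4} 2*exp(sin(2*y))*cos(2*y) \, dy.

-1 + E

Let u = sin(2*y), so du = 2*cos(2*y) dy. When y = 0, u = 0; when y = pi/4, u = 1.
The integral becomes ∫ exp(u) du from 0 to 1, with antiderivative exp(u).
Back in y: F(y) = exp(sin(2*y)).
Then F(pi/4) - F(0) = (E) - (1) = -1 + E.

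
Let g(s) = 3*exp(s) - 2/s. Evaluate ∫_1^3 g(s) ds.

-3*exp(1) - log(9) + 3*exp(3)

An antiderivative is F(s) = 3*exp(s) - 2*log(s).
Then F(3) - F(1) = (-log(9) + 3*exp(3)) - (3*exp(1)) = -3*exp(1) - log(9) + 3*exp(3).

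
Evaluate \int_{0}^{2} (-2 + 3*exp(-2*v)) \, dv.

-5/2 - 3*exp(-4)/2

An antiderivative is F(v) = -2*v - 3*exp(-2*v)/2.
Then F(2) - F(0) = (-4 - 3*exp(-4)/2) - (-3/2) = -5/2 - 3*exp(-4)/2.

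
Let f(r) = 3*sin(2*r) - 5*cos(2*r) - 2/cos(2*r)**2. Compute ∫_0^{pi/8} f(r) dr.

An antiderivative is F(r) = -5*sin(2*r)/2 - 3*cos(2*r)/2 - tan(2*r).
Then F(pi/8) - F(0) = (-2*sqrt(2) - 1) - (-3/2) = 1/2 - 2*sqrt(2).

1/2 - 2*sqrt(2)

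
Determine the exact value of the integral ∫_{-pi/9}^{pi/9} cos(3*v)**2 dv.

sqrt(3)/12 + pi/9

Use the identity cos^2(3*v) = (1 + cos(6*v))/2.
An antiderivative is F(v) = v/2 + sin(6*v)/12.
Then F(pi/9) - F(-pi/9) = (sqrt(3)/24 + pi/18) - (-pi/18 - sqrt(3)/24) = sqrt(3)/12 + pi/9.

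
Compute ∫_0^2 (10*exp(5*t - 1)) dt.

-(2 - 2*exp(10))*exp(-1)

Let u = 5*t - 1, so du = 5 dt. When t = 0, u = -1; when t = 2, u = 9.
The integral becomes 2·∫ exp(u) du from -1 to 9, with antiderivative 2*exp(u).
Back in t: F(t) = 2*exp(5*t - 1).
Then F(2) - F(0) = (2*exp(9)) - (2*exp(-1)) = -(2 - 2*exp(10))*exp(-1).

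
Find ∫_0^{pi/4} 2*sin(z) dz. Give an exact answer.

An antiderivative is F(z) = -2*cos(z).
Then F(pi/4) - F(0) = (-sqrt(2)) - (-2) = 2 - sqrt(2).

2 - sqrt(2)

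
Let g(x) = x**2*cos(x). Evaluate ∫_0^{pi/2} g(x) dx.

Integrate by parts twice (u = x^2, dv = cos(x) dx).
An antiderivative is F(x) = x**2*sin(x) + 2*x*cos(x) - 2*sin(x).
Then F(pi/2) - F(0) = (-2 + pi**2/4) - (0) = -2 + pi**2/4.

-2 + pi**2/4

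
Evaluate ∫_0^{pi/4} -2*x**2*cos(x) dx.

Integrate by parts twice (u = x^2, dv = -2*cos(x) dx).
An antiderivative is F(x) = -2*x**2*sin(x) - 4*x*cos(x) + 4*sin(x).
Then F(pi/4) - F(0) = (sqrt(2)*(-8*pi - pi**2 + 32)/16) - (0) = sqrt(2)*(-8*pi - pi**2 + 32)/16.

sqrt(2)*(-8*pi - pi**2 + 32)/16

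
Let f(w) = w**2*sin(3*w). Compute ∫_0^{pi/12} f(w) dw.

Integrate by parts twice (u = w^2, dv = sin(3*w) dw).
An antiderivative is F(w) = -w**2*cos(3*w)/3 + 2*w*sin(3*w)/9 + 2*cos(3*w)/27.
Then F(pi/12) - F(0) = (sqrt(2)*(-pi**2 + 8*pi + 32)/864) - (2/27) = -2/27 - sqrt(2)*pi**2/864 + sqrt(2)*pi/108 + sqrt(2)/27.

-2/27 - sqrt(2)*pi**2/864 + sqrt(2)*pi/108 + sqrt(2)/27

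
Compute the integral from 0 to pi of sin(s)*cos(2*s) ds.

-2/3

Use the identity sin(s)cos(2*s) = [sin(3*s) + sin(-s)]/2.
An antiderivative is F(s) = cos(s)/2 - cos(3*s)/6.
Then F(pi) - F(0) = (-1/3) - (1/3) = -2/3.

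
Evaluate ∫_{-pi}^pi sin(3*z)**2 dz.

Use the identity sin^2(3*z) = (1 - cos(6*z))/2.
An antiderivative is F(z) = z/2 - sin(6*z)/12.
Then F(pi) - F(-pi) = (pi/2) - (-pi/2) = pi.

pi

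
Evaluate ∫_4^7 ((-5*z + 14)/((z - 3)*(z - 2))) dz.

Factor the denominator: z**2 - 5*z + 6 = (z - 2)(z - 3).
Partial fractions: (-5*z + 14)/((z - 3)*(z - 2)) = -4/(z - 2) - 1/(z - 3).
An antiderivative is F(z) = -log(z - 3) - 4*log(z - 2).
Then F(7) - F(4) = (-4*log(5) - 2*log(2)) - (-log(16)) = -4*log(5) + 2*log(2).

-4*log(5) + 2*log(2)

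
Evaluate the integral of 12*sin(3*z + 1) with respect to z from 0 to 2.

Let u = 3*z + 1, so du = 3 dz. When z = 0, u = 1; when z = 2, u = 7.
The integral becomes 4·∫ sin(u) du from 1 to 7, with antiderivative -4*cos(u).
Back in z: F(z) = -4*cos(3*z + 1).
Then F(2) - F(0) = (-4*cos(7)) - (-4*cos(1)) = -4*cos(7) + 4*cos(1).

-4*cos(7) + 4*cos(1)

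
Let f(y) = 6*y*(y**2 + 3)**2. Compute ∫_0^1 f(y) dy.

Let u = y**2 + 3, so du = 2*y dy. When y = 0, u = 3; when y = 1, u = 4.
The integral becomes 3·∫ u**2 du from 3 to 4, with antiderivative u**3.
Back in y: F(y) = (y**2 + 3)**3.
Then F(1) - F(0) = (64) - (27) = 37.

37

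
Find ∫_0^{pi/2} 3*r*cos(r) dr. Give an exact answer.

-3 + 3*pi/2

Integrate by parts once (u = r, dv = 3*cos(r) dr).
An antiderivative is F(r) = 3*r*sin(r) + 3*cos(r).
Then F(pi/2) - F(0) = (3*pi/2) - (3) = -3 + 3*pi/2.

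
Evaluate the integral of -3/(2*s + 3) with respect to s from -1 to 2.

-3*log(7)/2

An antiderivative is F(s) = -3*log(2*s + 3)/2.
Then F(2) - F(-1) = (-3*log(7)/2) - (0) = -3*log(7)/2.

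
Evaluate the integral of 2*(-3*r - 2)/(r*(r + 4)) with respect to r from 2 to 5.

-5*log(3) - log(5) + 6*log(2)

Factor the denominator: r**2 + 4*r = (r + 4)r.
Partial fractions: 2*(-3*r - 2)/(r*(r + 4)) = -5/(r + 4) - 1/r.
An antiderivative is F(r) = -log(r) - 5*log(r + 4).
Then F(5) - F(2) = (-10*log(3) - log(5)) - (-5*log(3) - 6*log(2)) = -5*log(3) - log(5) + 6*log(2).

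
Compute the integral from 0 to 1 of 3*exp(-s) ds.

3 - 3*exp(-1)

An antiderivative is F(s) = -3*exp(-s).
Then F(1) - F(0) = (-3*exp(-1)) - (-3) = 3 - 3*exp(-1).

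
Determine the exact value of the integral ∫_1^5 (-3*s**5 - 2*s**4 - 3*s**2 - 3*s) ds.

By the power rule, an antiderivative is F(s) = -s**6/2 - 2*s**5/5 - s**3 - 3*s**2/2.
Then F(5) - F(1) = (-9225) - (-17/5) = -46108/5.

-46108/5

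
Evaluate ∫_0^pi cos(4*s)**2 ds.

Use the identity cos^2(4*s) = (1 + cos(8*s))/2.
An antiderivative is F(s) = s/2 + sin(8*s)/16.
Then F(pi) - F(0) = (pi/2) - (0) = pi/2.

pi/2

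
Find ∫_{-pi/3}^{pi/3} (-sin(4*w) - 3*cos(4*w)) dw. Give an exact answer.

3*sqrt(3)/4

An antiderivative is F(w) = -3*sin(4*w)/4 + cos(4*w)/4.
Then F(pi/3) - F(-pi/3) = (-1/8 + 3*sqrt(3)/8) - (-3*sqrt(3)/8 - 1/8) = 3*sqrt(3)/4.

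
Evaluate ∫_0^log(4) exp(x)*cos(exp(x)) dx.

Let u = exp(x), so du = exp(x) dx. When x = 0, u = 1; when x = log(4), u = 4.
The integral becomes ∫ cos(u) du from 1 to 4, with antiderivative sin(u).
Back in x: F(x) = sin(exp(x)).
Then F(log(4)) - F(0) = (sin(4)) - (sin(1)) = -sin(1) + sin(4).

-sin(1) + sin(4)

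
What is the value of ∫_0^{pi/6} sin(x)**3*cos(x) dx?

1/64

Let u = sin(x), so du = cos(x) dx. When x = 0, u = 0; when x = pi/6, u = 1/2.
The integral becomes ∫ u**3 du from 0 to 1/2, with antiderivative u**4/4.
Back in x: F(x) = sin(x)**4/4.
Then F(pi/6) - F(0) = (1/64) - (0) = 1/64.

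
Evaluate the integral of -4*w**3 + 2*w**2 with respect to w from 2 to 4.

By the power rule, an antiderivative is F(w) = -w**4 + 2*w**3/3.
Then F(4) - F(2) = (-640/3) - (-32/3) = -608/3.

-608/3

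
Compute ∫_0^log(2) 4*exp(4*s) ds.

Let u = exp(s), so du = exp(s) ds. When s = 0, u = 1; when s = log(2), u = 2.
The integral becomes 4·∫ u**3 du from 1 to 2, with antiderivative u**4.
Back in s: F(s) = exp(4*s).
Then F(log(2)) - F(0) = (16) - (1) = 15.

15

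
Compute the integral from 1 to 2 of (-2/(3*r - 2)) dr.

-4*log(2)/3

An antiderivative is F(r) = -2*log(3*r - 2)/3.
Then F(2) - F(1) = (-4*log(2)/3) - (0) = -4*log(2)/3.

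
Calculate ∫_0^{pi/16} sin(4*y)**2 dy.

-1/16 + pi/32

Use the identity sin^2(4*y) = (1 - cos(8*y))/2.
An antiderivative is F(y) = y/2 - sin(8*y)/16.
Then F(pi/16) - F(0) = (-1/16 + pi/32) - (0) = -1/16 + pi/32.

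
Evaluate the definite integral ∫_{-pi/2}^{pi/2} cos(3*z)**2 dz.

pi/2

Use the identity cos^2(3*z) = (1 + cos(6*z))/2.
An antiderivative is F(z) = z/2 + sin(6*z)/12.
Then F(pi/2) - F(-pi/2) = (pi/4) - (-pi/4) = pi/2.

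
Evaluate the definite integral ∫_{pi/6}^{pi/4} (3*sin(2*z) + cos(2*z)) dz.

5/4 - sqrt(3)/4

An antiderivative is F(z) = sin(2*z)/2 - 3*cos(2*z)/2.
Then F(pi/4) - F(pi/6) = (1/2) - (-3/4 + sqrt(3)/4) = 5/4 - sqrt(3)/4.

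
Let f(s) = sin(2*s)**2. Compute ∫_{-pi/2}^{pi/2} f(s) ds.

pi/2

Use the identity sin^2(2*s) = (1 - cos(4*s))/2.
An antiderivative is F(s) = s/2 - sin(4*s)/8.
Then F(pi/2) - F(-pi/2) = (pi/4) - (-pi/4) = pi/2.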